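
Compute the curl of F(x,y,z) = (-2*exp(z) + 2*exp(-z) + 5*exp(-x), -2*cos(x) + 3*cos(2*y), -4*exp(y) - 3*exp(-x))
(-4*exp(y), 3*sinh(x) - 3*cosh(x) - 4*cosh(z), 2*sin(x))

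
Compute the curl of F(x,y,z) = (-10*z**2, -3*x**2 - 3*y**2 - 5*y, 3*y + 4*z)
(3, -20*z, -6*x)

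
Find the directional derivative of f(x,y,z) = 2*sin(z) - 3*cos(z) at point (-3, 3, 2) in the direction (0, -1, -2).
-2*sqrt(5)*(2*cos(2) + 3*sin(2))/5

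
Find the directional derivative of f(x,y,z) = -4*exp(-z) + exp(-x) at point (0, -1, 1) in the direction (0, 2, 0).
0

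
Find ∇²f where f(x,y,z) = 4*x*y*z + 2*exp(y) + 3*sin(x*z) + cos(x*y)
-3*x**2*sin(x*z) - x**2*cos(x*y) - y**2*cos(x*y) - 3*z**2*sin(x*z) + 2*exp(y)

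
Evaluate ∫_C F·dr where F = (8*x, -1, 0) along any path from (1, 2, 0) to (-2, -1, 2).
15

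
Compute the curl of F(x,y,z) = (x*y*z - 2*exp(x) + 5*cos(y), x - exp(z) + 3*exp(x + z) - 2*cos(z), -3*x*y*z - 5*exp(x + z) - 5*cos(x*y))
(-3*x*z + 5*x*sin(x*y) + exp(z) - 3*exp(x + z) - 2*sin(z), x*y + 3*y*z - 5*y*sin(x*y) + 5*exp(x + z), -x*z + 3*exp(x + z) + 5*sin(y) + 1)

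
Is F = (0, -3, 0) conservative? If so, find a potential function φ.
Yes, F is conservative. φ = -3*y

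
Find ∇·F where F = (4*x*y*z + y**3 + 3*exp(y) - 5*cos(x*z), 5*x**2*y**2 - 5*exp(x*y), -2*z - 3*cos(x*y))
10*x**2*y - 5*x*exp(x*y) + 4*y*z + 5*z*sin(x*z) - 2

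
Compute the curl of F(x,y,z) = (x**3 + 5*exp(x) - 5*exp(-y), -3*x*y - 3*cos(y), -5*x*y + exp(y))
(-5*x + exp(y), 5*y, -3*y - 5*exp(-y))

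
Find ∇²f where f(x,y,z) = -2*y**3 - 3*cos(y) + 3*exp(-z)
-12*y + 3*cos(y) + 3*exp(-z)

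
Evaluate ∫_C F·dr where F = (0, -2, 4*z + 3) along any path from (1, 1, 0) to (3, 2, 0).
-2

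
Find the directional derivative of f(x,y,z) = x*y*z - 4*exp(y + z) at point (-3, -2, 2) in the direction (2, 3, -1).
-20*sqrt(14)/7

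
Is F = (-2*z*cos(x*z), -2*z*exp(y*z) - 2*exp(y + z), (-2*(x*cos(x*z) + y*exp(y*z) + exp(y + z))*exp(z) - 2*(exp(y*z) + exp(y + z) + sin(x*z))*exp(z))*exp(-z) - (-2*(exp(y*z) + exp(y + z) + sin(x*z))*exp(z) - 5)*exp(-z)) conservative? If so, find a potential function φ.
Yes, F is conservative. φ = (-2*(exp(y*z) + exp(y + z) + sin(x*z))*exp(z) - 5)*exp(-z)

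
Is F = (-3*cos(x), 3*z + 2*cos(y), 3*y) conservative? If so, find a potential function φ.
Yes, F is conservative. φ = 3*y*z - 3*sin(x) + 2*sin(y)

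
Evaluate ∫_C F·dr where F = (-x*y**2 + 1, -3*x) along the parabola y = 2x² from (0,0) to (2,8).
-218/3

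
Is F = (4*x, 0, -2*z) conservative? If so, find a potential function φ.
Yes, F is conservative. φ = 2*x**2 - z**2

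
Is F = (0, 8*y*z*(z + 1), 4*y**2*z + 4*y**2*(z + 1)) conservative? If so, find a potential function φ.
Yes, F is conservative. φ = 4*y**2*z*(z + 1)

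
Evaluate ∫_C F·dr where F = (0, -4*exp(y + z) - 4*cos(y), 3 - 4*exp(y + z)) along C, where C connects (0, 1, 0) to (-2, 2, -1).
-4*sin(2) - 3 + 4*sin(1)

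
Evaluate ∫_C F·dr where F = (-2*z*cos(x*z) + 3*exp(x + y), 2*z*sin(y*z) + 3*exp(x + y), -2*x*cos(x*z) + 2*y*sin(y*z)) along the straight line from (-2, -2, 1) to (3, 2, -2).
2*sqrt(2)*cos(pi/4 + 2) + 2*sin(6) - 3*exp(-4) - 2*cos(4) + 3*exp(5)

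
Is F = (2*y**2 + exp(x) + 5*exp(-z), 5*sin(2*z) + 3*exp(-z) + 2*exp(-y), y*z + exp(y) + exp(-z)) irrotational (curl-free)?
No, ∇×F = (z + exp(y) - 10*cos(2*z) + 3*exp(-z), -5*exp(-z), -4*y)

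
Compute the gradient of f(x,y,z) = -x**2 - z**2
(-2*x, 0, -2*z)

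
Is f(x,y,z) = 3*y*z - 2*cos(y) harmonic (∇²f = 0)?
No, ∇²f = 2*cos(y)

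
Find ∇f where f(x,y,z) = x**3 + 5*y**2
(3*x**2, 10*y, 0)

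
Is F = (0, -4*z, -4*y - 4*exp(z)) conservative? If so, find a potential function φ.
Yes, F is conservative. φ = -4*y*z - 4*exp(z)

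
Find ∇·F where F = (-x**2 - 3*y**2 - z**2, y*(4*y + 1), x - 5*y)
-2*x + 8*y + 1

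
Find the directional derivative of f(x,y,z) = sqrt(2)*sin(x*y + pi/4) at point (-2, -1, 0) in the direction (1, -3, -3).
5*sqrt(38)*cos(pi/4 + 2)/19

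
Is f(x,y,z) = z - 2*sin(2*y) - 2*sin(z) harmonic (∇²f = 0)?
No, ∇²f = 8*sin(2*y) + 2*sin(z)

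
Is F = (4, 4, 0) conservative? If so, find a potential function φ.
Yes, F is conservative. φ = 4*x + 4*y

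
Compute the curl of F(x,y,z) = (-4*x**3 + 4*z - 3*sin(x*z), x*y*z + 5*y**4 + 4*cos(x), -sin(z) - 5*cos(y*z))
(-x*y + 5*z*sin(y*z), -3*x*cos(x*z) + 4, y*z - 4*sin(x))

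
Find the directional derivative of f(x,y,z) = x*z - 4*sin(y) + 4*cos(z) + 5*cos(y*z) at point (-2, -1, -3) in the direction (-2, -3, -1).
sqrt(14)*(-27*sin(3) + 6*cos(1) + 4)/7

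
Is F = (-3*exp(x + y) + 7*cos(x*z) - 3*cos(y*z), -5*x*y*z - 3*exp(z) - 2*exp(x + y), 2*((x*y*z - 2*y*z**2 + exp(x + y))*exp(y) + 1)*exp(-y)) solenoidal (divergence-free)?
No, ∇·F = 2*x*y - 5*x*z - 8*y*z - 7*z*sin(x*z) - 5*exp(x + y)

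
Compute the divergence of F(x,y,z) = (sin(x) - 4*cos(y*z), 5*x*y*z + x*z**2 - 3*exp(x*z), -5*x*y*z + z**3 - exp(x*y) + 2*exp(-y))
-5*x*y + 5*x*z + 3*z**2 + cos(x)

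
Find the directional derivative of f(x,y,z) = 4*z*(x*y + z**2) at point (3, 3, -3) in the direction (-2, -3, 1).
162*sqrt(14)/7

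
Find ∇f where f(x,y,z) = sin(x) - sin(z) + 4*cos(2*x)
(-8*sin(2*x) + cos(x), 0, -cos(z))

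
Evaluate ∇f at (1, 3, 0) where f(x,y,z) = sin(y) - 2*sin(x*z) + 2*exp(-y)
(0, cos(3) - 2*exp(-3), -2)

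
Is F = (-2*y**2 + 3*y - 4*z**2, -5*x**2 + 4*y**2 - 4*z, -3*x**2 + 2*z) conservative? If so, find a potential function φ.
No, ∇×F = (4, 6*x - 8*z, -10*x + 4*y - 3) ≠ 0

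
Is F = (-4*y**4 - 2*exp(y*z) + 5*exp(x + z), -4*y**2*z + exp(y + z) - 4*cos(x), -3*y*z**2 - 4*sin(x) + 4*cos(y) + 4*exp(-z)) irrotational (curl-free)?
No, ∇×F = (4*y**2 - 3*z**2 - exp(y + z) - 4*sin(y), -2*y*exp(y*z) + 5*exp(x + z) + 4*cos(x), 16*y**3 + 2*z*exp(y*z) + 4*sin(x))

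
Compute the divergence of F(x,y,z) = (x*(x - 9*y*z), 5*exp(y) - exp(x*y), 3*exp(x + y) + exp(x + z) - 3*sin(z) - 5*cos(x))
-x*exp(x*y) + 2*x - 9*y*z + 5*exp(y) + exp(x + z) - 3*cos(z)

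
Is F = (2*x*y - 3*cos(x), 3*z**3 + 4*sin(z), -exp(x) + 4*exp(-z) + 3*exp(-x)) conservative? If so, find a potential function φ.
No, ∇×F = (-9*z**2 - 4*cos(z), exp(x) + 3*exp(-x), -2*x) ≠ 0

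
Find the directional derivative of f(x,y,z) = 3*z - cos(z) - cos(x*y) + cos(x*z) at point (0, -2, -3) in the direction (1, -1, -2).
sqrt(6)*(-3 + sin(3))/3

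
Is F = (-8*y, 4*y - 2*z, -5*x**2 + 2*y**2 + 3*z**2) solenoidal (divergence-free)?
No, ∇·F = 6*z + 4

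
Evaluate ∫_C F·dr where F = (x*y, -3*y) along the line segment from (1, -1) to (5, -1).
-12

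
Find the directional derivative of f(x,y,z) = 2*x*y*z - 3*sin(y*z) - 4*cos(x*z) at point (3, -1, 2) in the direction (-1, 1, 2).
2*sqrt(6)*(4*sin(6) + 1)/3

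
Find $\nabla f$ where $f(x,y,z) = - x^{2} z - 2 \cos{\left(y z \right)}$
(-2*x*z, 2*z*sin(y*z), -x**2 + 2*y*sin(y*z))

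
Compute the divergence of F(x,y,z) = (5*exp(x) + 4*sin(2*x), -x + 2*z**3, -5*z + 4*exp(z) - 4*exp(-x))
5*exp(x) + 4*exp(z) + 8*cos(2*x) - 5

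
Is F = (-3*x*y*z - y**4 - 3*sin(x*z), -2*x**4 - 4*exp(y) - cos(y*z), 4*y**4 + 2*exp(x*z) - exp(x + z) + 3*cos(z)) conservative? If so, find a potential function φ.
No, ∇×F = (y*(16*y**2 - sin(y*z)), -3*x*y - 3*x*cos(x*z) - 2*z*exp(x*z) + exp(x + z), -8*x**3 + 3*x*z + 4*y**3) ≠ 0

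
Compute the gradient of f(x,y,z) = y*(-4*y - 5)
(0, -8*y - 5, 0)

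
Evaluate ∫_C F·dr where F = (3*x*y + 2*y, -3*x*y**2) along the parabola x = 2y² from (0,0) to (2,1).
94/15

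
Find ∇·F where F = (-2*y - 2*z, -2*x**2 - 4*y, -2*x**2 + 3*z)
-1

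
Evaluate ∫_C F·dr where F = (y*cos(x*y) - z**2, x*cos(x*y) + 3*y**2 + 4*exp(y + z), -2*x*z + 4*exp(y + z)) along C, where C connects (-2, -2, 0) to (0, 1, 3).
-4*exp(-2) - sin(4) + 9 + 4*exp(4)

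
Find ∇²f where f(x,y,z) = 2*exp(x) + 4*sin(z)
2*exp(x) - 4*sin(z)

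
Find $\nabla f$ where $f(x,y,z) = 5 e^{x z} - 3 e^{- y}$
(5*z*exp(x*z), 3*exp(-y), 5*x*exp(x*z))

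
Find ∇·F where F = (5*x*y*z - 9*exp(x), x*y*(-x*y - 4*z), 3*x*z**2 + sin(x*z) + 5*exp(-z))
-2*x**2*y + 2*x*z + x*cos(x*z) + 5*y*z - 9*exp(x) - 5*exp(-z)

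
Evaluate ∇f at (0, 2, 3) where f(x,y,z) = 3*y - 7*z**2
(0, 3, -42)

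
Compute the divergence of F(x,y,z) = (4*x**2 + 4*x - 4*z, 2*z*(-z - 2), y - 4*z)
8*x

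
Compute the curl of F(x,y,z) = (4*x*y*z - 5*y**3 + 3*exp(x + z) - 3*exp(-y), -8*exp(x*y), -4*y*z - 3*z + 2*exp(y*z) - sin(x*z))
(2*z*(exp(y*z) - 2), 4*x*y + z*cos(x*z) + 3*exp(x + z), -4*x*z + 15*y**2 - 8*y*exp(x*y) - 3*exp(-y))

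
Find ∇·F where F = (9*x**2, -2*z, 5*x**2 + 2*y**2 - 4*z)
18*x - 4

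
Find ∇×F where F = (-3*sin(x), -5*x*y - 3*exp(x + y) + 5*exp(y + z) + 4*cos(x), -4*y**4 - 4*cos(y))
(-16*y**3 - 5*exp(y + z) + 4*sin(y), 0, -5*y - 3*exp(x + y) - 4*sin(x))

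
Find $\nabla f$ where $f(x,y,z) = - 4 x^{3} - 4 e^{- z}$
(-12*x**2, 0, 4*exp(-z))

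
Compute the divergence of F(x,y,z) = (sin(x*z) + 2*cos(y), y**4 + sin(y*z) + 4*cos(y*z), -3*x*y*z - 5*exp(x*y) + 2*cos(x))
-3*x*y + 4*y**3 - 4*z*sin(y*z) + z*cos(x*z) + z*cos(y*z)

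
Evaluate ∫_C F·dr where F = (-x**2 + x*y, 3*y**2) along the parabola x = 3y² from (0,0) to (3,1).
-22/5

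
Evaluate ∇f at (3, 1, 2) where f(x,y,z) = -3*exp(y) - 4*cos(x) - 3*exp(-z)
(4*sin(3), -3*E, 3*exp(-2))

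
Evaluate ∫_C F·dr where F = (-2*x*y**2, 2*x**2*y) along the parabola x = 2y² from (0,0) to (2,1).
-4/3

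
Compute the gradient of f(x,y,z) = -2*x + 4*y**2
(-2, 8*y, 0)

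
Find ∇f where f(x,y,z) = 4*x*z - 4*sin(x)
(4*z - 4*cos(x), 0, 4*x)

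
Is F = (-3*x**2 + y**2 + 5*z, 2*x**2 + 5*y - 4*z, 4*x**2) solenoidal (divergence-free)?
No, ∇·F = 5 - 6*x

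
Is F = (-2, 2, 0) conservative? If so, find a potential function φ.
Yes, F is conservative. φ = -2*x + 2*y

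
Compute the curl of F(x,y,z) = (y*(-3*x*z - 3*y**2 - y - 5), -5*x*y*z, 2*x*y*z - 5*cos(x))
(x*(5*y + 2*z), -3*x*y - 2*y*z - 5*sin(x), 3*x*z + 9*y**2 - 5*y*z + 2*y + 5)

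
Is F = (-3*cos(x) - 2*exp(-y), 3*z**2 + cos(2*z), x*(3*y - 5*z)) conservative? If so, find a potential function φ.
No, ∇×F = (3*x - 6*z + 2*sin(2*z), -3*y + 5*z, -2*exp(-y)) ≠ 0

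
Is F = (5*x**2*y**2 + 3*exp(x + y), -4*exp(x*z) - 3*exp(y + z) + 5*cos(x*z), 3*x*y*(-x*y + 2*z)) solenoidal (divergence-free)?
No, ∇·F = 10*x*y**2 + 6*x*y + 3*exp(x + y) - 3*exp(y + z)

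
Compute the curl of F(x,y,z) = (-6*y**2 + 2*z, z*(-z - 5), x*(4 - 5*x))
(2*z + 5, 10*x - 2, 12*y)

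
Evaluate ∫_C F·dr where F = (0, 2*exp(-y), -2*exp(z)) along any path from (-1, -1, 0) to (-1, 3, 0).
-(2 - 2*exp(4))*exp(-3)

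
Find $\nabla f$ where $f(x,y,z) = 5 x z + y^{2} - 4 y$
(5*z, 2*y - 4, 5*x)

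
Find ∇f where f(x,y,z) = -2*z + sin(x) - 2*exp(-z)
(cos(x), 0, -2 + 2*exp(-z))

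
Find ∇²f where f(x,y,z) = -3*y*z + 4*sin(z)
-4*sin(z)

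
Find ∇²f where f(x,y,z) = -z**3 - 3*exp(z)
-6*z - 3*exp(z)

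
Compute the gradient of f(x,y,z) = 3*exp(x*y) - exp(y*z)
(3*y*exp(x*y), 3*x*exp(x*y) - z*exp(y*z), -y*exp(y*z))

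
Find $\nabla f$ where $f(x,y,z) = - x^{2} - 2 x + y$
(-2*x - 2, 1, 0)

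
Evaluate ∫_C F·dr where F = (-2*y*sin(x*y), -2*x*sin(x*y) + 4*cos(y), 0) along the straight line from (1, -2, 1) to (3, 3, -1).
2*cos(9) + 4*sin(3) - 2*cos(2) + 4*sin(2)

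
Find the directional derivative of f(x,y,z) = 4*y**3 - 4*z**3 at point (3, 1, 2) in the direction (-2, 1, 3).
-66*sqrt(14)/7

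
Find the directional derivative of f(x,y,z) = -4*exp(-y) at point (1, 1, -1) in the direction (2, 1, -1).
2*sqrt(6)*exp(-1)/3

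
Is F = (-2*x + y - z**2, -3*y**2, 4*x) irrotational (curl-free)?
No, ∇×F = (0, -2*z - 4, -1)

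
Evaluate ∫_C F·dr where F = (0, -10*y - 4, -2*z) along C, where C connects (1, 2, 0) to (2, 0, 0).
28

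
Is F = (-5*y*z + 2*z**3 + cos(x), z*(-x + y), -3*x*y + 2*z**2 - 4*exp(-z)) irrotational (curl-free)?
No, ∇×F = (-2*x - y, -2*y + 6*z**2, 4*z)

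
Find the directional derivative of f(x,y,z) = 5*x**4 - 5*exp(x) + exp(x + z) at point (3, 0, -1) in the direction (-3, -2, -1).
sqrt(14)*(-1620 - 4*exp(2) + 15*exp(3))/14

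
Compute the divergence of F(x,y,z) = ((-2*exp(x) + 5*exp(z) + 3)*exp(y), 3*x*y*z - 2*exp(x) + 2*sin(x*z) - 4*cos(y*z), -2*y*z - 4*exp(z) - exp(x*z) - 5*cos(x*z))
3*x*z - x*exp(x*z) + 5*x*sin(x*z) - 2*y + 4*z*sin(y*z) - 4*exp(z) - 2*exp(x + y)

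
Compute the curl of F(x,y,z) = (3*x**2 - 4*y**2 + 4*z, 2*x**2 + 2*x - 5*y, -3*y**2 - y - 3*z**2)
(-6*y - 1, 4, 4*x + 8*y + 2)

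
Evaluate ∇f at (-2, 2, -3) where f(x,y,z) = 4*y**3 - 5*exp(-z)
(0, 48, 5*exp(3))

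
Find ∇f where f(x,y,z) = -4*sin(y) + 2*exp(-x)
(-2*exp(-x), -4*cos(y), 0)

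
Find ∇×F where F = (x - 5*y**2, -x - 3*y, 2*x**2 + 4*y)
(4, -4*x, 10*y - 1)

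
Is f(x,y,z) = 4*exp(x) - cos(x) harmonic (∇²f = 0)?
No, ∇²f = 4*exp(x) + cos(x)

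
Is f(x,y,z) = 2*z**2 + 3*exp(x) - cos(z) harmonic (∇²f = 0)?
No, ∇²f = 3*exp(x) + cos(z) + 4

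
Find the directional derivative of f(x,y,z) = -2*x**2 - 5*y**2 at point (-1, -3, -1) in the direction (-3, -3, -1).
-102*sqrt(19)/19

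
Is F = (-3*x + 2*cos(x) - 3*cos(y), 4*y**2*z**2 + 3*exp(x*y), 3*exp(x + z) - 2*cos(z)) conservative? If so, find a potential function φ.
No, ∇×F = (-8*y**2*z, -3*exp(x + z), 3*y*exp(x*y) - 3*sin(y)) ≠ 0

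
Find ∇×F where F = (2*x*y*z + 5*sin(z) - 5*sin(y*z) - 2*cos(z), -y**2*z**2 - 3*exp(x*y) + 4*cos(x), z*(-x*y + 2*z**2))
(z*(-x + 2*y**2), 2*x*y + y*z - 5*y*cos(y*z) + 2*sin(z) + 5*cos(z), -2*x*z - 3*y*exp(x*y) + 5*z*cos(y*z) - 4*sin(x))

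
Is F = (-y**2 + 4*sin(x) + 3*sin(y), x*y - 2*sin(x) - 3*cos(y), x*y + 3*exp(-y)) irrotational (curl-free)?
No, ∇×F = (x - 3*exp(-y), -y, 3*y - 2*cos(x) - 3*cos(y))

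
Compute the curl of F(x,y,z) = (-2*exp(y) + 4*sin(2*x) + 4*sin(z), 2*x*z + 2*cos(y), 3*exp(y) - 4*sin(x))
(-2*x + 3*exp(y), 4*cos(x) + 4*cos(z), 2*z + 2*exp(y))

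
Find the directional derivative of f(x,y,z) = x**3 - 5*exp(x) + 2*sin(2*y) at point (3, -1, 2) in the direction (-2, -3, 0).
2*sqrt(13)*(-27 - 6*cos(2) + 5*exp(3))/13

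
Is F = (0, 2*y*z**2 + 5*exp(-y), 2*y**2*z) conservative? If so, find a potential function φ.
Yes, F is conservative. φ = y**2*z**2 - 5*exp(-y)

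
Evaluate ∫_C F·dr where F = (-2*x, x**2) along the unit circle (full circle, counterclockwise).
0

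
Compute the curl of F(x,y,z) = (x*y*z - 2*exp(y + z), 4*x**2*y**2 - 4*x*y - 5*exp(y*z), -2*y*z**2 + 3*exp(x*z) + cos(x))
(5*y*exp(y*z) - 2*z**2, x*y - 3*z*exp(x*z) - 2*exp(y + z) + sin(x), 8*x*y**2 - x*z - 4*y + 2*exp(y + z))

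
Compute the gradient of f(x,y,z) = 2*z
(0, 0, 2)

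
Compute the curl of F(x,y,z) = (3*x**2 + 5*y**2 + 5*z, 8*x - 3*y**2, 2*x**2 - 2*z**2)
(0, 5 - 4*x, 8 - 10*y)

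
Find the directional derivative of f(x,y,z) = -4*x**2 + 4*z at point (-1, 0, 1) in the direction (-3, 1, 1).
-20*sqrt(11)/11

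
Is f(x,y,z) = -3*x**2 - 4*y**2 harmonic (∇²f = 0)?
No, ∇²f = -14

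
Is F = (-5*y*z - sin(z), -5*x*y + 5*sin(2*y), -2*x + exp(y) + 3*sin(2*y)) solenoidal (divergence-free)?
No, ∇·F = -5*x + 10*cos(2*y)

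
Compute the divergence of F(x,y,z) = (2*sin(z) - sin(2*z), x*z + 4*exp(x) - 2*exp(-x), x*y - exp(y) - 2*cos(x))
0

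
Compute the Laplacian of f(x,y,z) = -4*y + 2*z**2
4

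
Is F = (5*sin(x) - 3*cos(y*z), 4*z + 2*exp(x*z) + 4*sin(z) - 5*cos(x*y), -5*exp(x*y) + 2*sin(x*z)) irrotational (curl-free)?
No, ∇×F = (-5*x*exp(x*y) - 2*x*exp(x*z) - 4*cos(z) - 4, 5*y*exp(x*y) + 3*y*sin(y*z) - 2*z*cos(x*z), 5*y*sin(x*y) + 2*z*exp(x*z) - 3*z*sin(y*z))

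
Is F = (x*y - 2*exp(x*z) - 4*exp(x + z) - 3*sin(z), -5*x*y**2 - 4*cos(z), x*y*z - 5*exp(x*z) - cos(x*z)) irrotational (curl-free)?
No, ∇×F = (x*z - 4*sin(z), -2*x*exp(x*z) - y*z + 5*z*exp(x*z) - z*sin(x*z) - 4*exp(x + z) - 3*cos(z), -x - 5*y**2)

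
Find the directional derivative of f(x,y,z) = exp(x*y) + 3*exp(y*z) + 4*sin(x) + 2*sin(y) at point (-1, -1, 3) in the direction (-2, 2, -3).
sqrt(17)*(-4*exp(3)*cos(1) + 27)*exp(-3)/17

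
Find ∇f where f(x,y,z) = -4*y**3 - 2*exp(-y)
(0, -12*y**2 + 2*exp(-y), 0)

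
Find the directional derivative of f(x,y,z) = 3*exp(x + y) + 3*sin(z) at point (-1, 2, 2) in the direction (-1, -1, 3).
3*sqrt(11)*(-2*E + 3*cos(2))/11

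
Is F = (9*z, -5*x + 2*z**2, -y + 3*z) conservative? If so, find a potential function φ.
No, ∇×F = (-4*z - 1, 9, -5) ≠ 0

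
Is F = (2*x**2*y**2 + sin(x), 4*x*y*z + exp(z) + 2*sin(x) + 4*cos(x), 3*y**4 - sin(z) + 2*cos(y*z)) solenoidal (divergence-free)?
No, ∇·F = 4*x*y**2 + 4*x*z - 2*y*sin(y*z) + cos(x) - cos(z)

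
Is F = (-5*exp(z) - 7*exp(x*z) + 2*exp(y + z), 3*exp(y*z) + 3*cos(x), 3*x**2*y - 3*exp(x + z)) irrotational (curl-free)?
No, ∇×F = (3*x**2 - 3*y*exp(y*z), -6*x*y - 7*x*exp(x*z) - 5*exp(z) + 3*exp(x + z) + 2*exp(y + z), -2*exp(y + z) - 3*sin(x))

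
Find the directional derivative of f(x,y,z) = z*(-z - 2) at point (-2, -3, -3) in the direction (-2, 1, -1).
-2*sqrt(6)/3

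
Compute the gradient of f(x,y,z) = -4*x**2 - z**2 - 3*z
(-8*x, 0, -2*z - 3)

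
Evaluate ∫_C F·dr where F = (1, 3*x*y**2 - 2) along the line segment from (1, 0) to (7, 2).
46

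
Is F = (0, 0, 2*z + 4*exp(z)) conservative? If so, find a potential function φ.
Yes, F is conservative. φ = z**2 + 4*exp(z)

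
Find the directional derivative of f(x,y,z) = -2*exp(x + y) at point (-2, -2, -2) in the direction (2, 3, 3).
-5*sqrt(22)*exp(-4)/11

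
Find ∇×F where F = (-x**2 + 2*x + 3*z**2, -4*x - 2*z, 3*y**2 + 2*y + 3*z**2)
(6*y + 4, 6*z, -4)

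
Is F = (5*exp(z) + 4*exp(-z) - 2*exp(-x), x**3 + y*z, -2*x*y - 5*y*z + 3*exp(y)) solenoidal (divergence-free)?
No, ∇·F = -5*y + z + 2*exp(-x)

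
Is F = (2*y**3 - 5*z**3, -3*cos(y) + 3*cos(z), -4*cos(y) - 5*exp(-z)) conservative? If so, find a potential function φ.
No, ∇×F = (4*sin(y) + 3*sin(z), -15*z**2, -6*y**2) ≠ 0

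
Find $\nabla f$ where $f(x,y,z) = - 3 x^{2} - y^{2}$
(-6*x, -2*y, 0)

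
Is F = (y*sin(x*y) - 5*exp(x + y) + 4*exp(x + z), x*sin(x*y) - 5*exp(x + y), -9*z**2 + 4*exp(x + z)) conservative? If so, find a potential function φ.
Yes, F is conservative. φ = -3*z**3 - 5*exp(x + y) + 4*exp(x + z) - cos(x*y)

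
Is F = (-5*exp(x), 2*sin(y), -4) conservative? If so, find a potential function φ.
Yes, F is conservative. φ = -4*z - 5*exp(x) - 2*cos(y)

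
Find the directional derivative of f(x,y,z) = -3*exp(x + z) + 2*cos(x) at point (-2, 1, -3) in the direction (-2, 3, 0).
2*sqrt(13)*(-2*exp(5)*sin(2) + 3)*exp(-5)/13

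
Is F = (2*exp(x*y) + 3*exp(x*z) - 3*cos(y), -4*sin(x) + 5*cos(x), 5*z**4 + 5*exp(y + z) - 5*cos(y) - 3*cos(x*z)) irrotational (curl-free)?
No, ∇×F = (5*exp(y + z) + 5*sin(y), 3*x*exp(x*z) - 3*z*sin(x*z), -2*x*exp(x*y) - 5*sin(x) - 3*sin(y) - 4*cos(x))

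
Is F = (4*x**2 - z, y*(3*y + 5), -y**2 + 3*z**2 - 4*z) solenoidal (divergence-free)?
No, ∇·F = 8*x + 6*y + 6*z + 1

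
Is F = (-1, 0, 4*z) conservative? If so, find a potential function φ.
Yes, F is conservative. φ = -x + 2*z**2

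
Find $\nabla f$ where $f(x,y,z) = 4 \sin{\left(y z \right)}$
(0, 4*z*cos(y*z), 4*y*cos(y*z))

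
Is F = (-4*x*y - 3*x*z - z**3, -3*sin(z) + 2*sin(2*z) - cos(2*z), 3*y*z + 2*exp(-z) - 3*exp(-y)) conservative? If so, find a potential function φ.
No, ∇×F = (3*z - 2*sin(2*z) + 3*cos(z) - 4*cos(2*z) + 3*exp(-y), -3*x - 3*z**2, 4*x) ≠ 0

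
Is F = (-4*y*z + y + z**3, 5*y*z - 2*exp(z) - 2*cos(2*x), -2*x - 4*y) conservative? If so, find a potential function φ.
No, ∇×F = (-5*y + 2*exp(z) - 4, -4*y + 3*z**2 + 2, 4*z + 4*sin(2*x) - 1) ≠ 0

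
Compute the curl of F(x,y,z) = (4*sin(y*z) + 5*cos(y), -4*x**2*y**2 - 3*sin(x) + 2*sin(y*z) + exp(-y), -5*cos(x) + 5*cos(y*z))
(-2*y*cos(y*z) - 5*z*sin(y*z), 4*y*cos(y*z) - 5*sin(x), -8*x*y**2 - 4*z*cos(y*z) + 5*sin(y) - 3*cos(x))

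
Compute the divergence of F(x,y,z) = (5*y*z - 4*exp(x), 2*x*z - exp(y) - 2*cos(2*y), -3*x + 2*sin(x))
-4*exp(x) - exp(y) + 4*sin(2*y)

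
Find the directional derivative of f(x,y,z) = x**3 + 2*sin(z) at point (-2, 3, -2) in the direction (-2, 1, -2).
-8 - 4*cos(2)/3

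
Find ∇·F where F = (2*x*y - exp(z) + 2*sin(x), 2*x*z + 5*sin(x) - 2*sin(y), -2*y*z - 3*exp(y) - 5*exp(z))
-5*exp(z) + 2*cos(x) - 2*cos(y)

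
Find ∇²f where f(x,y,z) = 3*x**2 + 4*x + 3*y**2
12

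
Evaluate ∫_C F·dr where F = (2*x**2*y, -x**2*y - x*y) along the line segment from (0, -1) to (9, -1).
-486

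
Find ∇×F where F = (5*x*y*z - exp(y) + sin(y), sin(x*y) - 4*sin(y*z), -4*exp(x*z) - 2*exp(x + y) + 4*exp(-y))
(4*y*cos(y*z) - 2*exp(x + y) - 4*exp(-y), 5*x*y + 4*z*exp(x*z) + 2*exp(x + y), -5*x*z + y*cos(x*y) + exp(y) - cos(y))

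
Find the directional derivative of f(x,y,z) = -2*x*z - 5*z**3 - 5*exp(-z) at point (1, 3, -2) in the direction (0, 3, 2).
2*sqrt(13)*(-62 + 5*exp(2))/13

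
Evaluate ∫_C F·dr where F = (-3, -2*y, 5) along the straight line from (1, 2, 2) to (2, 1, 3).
5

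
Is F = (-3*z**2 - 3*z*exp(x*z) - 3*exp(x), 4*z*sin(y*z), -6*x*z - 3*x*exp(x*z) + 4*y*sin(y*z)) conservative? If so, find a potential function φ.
Yes, F is conservative. φ = -3*x*z**2 - 3*exp(x) - 3*exp(x*z) - 4*cos(y*z)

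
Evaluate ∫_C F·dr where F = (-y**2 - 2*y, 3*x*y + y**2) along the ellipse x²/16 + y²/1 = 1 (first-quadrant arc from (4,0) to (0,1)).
2*pi + 7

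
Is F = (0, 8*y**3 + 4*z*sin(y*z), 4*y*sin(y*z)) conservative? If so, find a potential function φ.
Yes, F is conservative. φ = 2*y**4 - 4*cos(y*z)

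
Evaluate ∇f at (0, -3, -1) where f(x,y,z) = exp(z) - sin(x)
(-1, 0, exp(-1))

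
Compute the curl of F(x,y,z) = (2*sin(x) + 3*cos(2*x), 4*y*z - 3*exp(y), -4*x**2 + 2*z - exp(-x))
(-4*y, 8*x - exp(-x), 0)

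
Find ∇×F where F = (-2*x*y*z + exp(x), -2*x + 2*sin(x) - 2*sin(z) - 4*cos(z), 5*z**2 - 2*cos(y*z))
(2*z*sin(y*z) - 4*sin(z) + 2*cos(z), -2*x*y, 2*x*z + 2*cos(x) - 2)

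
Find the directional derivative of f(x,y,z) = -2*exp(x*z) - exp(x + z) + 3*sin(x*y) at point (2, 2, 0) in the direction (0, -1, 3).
-3*sqrt(10)*(2*cos(4) + 4 + exp(2))/10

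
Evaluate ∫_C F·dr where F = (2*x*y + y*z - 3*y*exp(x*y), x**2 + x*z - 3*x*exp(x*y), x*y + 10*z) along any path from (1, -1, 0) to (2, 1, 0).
-3*exp(2) + 3*exp(-1) + 5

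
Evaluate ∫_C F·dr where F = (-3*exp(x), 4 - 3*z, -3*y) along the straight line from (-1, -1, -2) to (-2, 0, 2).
-3*exp(-2) + 3*exp(-1) + 10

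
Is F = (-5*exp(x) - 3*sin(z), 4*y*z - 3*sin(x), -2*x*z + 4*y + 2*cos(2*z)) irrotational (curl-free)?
No, ∇×F = (4 - 4*y, 2*z - 3*cos(z), -3*cos(x))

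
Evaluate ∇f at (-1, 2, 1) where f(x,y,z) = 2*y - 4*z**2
(0, 2, -8)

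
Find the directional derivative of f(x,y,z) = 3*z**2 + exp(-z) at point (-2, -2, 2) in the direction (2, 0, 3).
3*sqrt(13)*(-1 + 12*exp(2))*exp(-2)/13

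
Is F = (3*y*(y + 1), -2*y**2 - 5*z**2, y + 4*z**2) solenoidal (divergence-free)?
No, ∇·F = -4*y + 8*z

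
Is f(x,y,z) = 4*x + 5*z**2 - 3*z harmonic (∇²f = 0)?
No, ∇²f = 10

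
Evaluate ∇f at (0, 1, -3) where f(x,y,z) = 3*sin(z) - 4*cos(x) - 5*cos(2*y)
(0, 10*sin(2), 3*cos(3))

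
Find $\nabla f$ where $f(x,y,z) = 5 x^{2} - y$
(10*x, -1, 0)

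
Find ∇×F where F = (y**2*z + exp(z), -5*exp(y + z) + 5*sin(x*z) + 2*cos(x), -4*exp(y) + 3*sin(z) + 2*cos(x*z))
(-5*x*cos(x*z) - 4*exp(y) + 5*exp(y + z), y**2 + 2*z*sin(x*z) + exp(z), -2*y*z + 5*z*cos(x*z) - 2*sin(x))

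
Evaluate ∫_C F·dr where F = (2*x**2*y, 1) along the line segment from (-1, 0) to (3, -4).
-188/3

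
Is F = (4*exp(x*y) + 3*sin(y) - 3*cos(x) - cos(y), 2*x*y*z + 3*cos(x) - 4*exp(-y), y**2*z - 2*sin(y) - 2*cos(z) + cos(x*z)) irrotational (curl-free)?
No, ∇×F = (-2*x*y + 2*y*z - 2*cos(y), z*sin(x*z), -4*x*exp(x*y) + 2*y*z - 3*sin(x) - sin(y) - 3*cos(y))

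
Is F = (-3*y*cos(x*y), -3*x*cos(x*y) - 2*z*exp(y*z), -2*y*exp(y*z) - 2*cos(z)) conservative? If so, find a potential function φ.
Yes, F is conservative. φ = -2*exp(y*z) - 2*sin(z) - 3*sin(x*y)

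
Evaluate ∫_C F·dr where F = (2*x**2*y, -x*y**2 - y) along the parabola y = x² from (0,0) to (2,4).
-1112/35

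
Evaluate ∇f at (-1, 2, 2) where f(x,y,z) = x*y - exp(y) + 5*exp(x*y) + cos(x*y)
(10*exp(-2) + 2*sin(2) + 2, -exp(2) - 1 - sin(2) - 5*exp(-2), 0)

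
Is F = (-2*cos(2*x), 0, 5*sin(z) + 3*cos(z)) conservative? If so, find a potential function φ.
Yes, F is conservative. φ = -sin(2*x) + 3*sin(z) - 5*cos(z)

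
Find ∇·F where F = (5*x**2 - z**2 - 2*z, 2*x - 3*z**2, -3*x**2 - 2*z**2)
10*x - 4*z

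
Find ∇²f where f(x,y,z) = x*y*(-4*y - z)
-8*x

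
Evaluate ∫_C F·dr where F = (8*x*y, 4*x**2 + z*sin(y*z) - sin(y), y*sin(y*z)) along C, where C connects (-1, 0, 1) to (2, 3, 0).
cos(3) + 47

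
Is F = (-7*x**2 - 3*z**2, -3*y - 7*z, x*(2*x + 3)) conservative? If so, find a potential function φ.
No, ∇×F = (7, -4*x - 6*z - 3, 0) ≠ 0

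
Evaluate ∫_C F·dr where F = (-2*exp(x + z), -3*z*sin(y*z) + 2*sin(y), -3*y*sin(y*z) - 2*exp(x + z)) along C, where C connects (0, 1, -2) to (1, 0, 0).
-2*E + 2*exp(-2) + 1 + 2*cos(1) - 3*cos(2)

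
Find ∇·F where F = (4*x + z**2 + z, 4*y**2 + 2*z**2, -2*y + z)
8*y + 5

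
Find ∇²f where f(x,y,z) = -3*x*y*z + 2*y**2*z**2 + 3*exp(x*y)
3*x**2*exp(x*y) + 3*y**2*exp(x*y) + 4*y**2 + 4*z**2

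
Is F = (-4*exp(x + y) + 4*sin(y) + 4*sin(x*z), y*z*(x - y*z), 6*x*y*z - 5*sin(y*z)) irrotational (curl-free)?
No, ∇×F = (-x*y + 6*x*z + 2*y**2*z - 5*z*cos(y*z), 4*x*cos(x*z) - 6*y*z, y*z + 4*exp(x + y) - 4*cos(y))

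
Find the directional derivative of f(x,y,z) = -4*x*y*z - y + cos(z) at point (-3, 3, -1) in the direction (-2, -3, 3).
3*sqrt(22)*(sin(1) + 41)/22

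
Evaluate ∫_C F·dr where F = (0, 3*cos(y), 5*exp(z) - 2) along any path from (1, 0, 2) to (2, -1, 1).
-5*exp(2) - 3*sin(1) + 2 + 5*E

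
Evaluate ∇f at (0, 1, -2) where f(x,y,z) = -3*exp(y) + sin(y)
(0, -3*E + cos(1), 0)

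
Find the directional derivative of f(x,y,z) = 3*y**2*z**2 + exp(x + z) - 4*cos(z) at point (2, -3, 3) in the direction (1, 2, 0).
sqrt(5)*(-324 + exp(5))/5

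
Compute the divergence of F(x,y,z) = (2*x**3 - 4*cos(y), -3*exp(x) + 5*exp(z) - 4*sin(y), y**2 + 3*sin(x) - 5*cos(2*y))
6*x**2 - 4*cos(y)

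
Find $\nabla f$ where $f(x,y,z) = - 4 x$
(-4, 0, 0)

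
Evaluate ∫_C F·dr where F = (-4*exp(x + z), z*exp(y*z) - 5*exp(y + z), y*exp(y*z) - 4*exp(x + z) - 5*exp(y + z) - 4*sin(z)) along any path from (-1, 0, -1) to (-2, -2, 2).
-10 - 4*cos(1) + 4*cos(2) + exp(-4) + 4*exp(-2) + 5*exp(-1)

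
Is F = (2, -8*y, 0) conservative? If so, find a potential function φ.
Yes, F is conservative. φ = 2*x - 4*y**2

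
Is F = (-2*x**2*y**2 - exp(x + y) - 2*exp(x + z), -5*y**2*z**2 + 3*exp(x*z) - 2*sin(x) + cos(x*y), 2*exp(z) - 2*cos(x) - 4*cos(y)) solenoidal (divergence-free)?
No, ∇·F = -4*x*y**2 - x*sin(x*y) - 10*y*z**2 + 2*exp(z) - exp(x + y) - 2*exp(x + z)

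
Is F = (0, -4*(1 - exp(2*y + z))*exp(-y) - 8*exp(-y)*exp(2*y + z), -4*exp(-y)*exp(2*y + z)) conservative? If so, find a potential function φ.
Yes, F is conservative. φ = 4*(1 - exp(2*y + z))*exp(-y)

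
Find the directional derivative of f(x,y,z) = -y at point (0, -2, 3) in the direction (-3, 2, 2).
-2*sqrt(17)/17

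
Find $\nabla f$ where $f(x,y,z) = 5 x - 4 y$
(5, -4, 0)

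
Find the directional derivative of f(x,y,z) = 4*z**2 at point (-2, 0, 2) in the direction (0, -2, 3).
48*sqrt(13)/13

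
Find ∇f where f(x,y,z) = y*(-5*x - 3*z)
(-5*y, -5*x - 3*z, -3*y)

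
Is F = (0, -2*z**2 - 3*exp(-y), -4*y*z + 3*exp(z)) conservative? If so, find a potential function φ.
Yes, F is conservative. φ = -2*y*z**2 + 3*exp(z) + 3*exp(-y)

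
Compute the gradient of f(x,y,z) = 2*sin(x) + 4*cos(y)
(2*cos(x), -4*sin(y), 0)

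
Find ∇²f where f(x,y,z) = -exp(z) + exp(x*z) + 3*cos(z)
x**2*exp(x*z) + z**2*exp(x*z) - exp(z) - 3*cos(z)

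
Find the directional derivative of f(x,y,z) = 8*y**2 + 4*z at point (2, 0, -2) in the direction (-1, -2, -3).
-6*sqrt(14)/7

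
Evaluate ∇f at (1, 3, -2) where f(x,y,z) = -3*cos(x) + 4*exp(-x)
(-4*exp(-1) + 3*sin(1), 0, 0)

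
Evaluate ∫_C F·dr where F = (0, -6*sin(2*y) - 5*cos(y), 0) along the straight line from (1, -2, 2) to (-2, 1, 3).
-5*sin(2) - 5*sin(1) + 3*cos(2) - 3*cos(4)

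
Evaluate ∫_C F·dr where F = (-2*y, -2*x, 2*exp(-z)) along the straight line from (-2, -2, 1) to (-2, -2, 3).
-(2 - 2*exp(2))*exp(-3)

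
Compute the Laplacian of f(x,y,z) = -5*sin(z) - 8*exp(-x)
5*sin(z) - 8*exp(-x)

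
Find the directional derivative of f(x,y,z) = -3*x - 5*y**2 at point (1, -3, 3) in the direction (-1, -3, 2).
-87*sqrt(14)/14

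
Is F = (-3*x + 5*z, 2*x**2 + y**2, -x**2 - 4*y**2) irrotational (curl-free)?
No, ∇×F = (-8*y, 2*x + 5, 4*x)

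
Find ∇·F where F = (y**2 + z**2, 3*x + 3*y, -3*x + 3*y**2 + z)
4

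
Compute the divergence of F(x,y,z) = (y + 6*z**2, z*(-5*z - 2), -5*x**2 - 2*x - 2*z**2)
-4*z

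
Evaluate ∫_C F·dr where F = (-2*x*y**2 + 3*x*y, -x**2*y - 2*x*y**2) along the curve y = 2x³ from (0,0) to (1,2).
-61/10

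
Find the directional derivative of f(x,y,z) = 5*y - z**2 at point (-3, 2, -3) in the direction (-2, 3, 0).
15*sqrt(13)/13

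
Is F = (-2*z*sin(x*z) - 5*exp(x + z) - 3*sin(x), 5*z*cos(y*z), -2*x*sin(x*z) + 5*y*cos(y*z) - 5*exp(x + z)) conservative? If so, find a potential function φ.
Yes, F is conservative. φ = -5*exp(x + z) + 5*sin(y*z) + 3*cos(x) + 2*cos(x*z)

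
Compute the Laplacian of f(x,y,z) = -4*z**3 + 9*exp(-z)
-24*z + 9*exp(-z)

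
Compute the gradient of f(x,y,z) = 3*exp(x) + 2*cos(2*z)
(3*exp(x), 0, -4*sin(2*z))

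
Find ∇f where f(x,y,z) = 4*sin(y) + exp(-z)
(0, 4*cos(y), -exp(-z))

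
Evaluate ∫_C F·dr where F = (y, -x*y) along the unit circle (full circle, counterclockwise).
-pi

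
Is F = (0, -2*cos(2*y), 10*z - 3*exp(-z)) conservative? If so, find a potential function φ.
Yes, F is conservative. φ = 5*z**2 - sin(2*y) + 3*exp(-z)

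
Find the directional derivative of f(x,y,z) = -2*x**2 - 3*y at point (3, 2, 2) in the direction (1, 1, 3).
-15*sqrt(11)/11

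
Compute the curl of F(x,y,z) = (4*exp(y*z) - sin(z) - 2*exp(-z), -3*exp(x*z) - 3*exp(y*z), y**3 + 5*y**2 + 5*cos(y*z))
(3*x*exp(x*z) + 3*y**2 + 3*y*exp(y*z) + 10*y - 5*z*sin(y*z), 4*y*exp(y*z) - cos(z) + 2*exp(-z), z*(-3*exp(x*z) - 4*exp(y*z)))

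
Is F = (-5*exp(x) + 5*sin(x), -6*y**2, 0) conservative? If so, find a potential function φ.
Yes, F is conservative. φ = -2*y**3 - 5*exp(x) - 5*cos(x)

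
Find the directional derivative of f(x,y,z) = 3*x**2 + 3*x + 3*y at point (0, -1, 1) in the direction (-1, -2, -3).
-9*sqrt(14)/14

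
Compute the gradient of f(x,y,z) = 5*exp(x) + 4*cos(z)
(5*exp(x), 0, -4*sin(z))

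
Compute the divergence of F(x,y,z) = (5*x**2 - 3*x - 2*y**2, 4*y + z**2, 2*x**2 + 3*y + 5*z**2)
10*x + 10*z + 1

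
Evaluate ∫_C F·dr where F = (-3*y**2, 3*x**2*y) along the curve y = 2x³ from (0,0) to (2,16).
6528/7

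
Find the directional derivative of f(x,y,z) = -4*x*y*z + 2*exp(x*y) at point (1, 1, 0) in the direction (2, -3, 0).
-2*sqrt(13)*E/13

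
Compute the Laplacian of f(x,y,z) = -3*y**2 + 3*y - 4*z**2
-14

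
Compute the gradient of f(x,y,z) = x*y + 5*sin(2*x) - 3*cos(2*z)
(y + 10*cos(2*x), x, 6*sin(2*z))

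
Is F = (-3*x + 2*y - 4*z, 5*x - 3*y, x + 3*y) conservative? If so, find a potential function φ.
No, ∇×F = (3, -5, 3) ≠ 0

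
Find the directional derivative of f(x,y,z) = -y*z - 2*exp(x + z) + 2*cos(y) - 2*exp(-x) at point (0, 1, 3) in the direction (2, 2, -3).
sqrt(17)*(-4*sin(1) + 1 + 2*exp(3))/17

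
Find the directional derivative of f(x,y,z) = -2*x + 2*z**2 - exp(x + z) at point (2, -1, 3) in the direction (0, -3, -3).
sqrt(2)*(-12 + exp(5))/2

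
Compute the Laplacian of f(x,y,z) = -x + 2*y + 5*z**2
10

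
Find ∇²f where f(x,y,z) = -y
0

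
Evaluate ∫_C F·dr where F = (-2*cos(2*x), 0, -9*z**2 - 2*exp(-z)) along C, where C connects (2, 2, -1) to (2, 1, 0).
-2*E - 1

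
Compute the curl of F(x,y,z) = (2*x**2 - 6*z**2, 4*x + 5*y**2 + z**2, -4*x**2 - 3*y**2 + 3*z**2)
(-6*y - 2*z, 8*x - 12*z, 4)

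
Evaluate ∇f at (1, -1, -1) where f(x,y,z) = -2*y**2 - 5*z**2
(0, 4, 10)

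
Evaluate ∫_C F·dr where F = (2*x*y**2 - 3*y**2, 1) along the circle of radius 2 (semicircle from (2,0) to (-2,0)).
32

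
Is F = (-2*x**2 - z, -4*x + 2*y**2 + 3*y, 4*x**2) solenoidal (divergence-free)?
No, ∇·F = -4*x + 4*y + 3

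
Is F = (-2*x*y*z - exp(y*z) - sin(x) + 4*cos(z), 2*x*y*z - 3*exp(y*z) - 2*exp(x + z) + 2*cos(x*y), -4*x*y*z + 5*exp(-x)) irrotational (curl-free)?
No, ∇×F = (-2*x*y - 4*x*z + 3*y*exp(y*z) + 2*exp(x + z), -2*x*y + 4*y*z - y*exp(y*z) - 4*sin(z) + 5*exp(-x), 2*x*z + 2*y*z - 2*y*sin(x*y) + z*exp(y*z) - 2*exp(x + z))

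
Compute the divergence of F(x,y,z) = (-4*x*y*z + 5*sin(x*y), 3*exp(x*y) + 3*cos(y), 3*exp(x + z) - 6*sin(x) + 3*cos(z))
3*x*exp(x*y) - 4*y*z + 5*y*cos(x*y) + 3*exp(x + z) - 3*sin(y) - 3*sin(z)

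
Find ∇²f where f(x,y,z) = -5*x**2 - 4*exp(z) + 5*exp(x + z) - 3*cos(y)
-4*exp(z) + 10*exp(x + z) + 3*cos(y) - 10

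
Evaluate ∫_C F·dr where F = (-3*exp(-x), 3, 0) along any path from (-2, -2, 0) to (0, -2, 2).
3 - 3*exp(2)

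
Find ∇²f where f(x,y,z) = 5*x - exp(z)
-exp(z)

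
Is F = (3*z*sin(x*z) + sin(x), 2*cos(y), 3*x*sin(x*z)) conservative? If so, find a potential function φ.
Yes, F is conservative. φ = 2*sin(y) - cos(x) - 3*cos(x*z)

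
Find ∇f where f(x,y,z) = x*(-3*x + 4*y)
(-6*x + 4*y, 4*x, 0)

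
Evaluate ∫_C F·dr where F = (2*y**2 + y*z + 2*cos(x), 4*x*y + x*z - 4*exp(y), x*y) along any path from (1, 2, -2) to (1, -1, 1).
-3 - 4*exp(-1) + 4*exp(2)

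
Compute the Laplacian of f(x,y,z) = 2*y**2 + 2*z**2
8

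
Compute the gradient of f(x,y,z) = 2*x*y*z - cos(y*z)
(2*y*z, z*(2*x + sin(y*z)), y*(2*x + sin(y*z)))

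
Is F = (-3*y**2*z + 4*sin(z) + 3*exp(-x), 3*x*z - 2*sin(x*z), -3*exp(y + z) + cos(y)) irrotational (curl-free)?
No, ∇×F = (2*x*cos(x*z) - 3*x - 3*exp(y + z) - sin(y), -3*y**2 + 4*cos(z), z*(6*y - 2*cos(x*z) + 3))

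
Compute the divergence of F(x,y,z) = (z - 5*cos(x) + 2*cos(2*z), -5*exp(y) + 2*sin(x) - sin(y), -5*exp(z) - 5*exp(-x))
-5*exp(y) - 5*exp(z) + 5*sin(x) - cos(y)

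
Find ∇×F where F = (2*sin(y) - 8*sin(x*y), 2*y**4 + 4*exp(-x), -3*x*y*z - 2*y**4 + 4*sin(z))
(-3*x*z - 8*y**3, 3*y*z, 8*x*cos(x*y) - 2*cos(y) - 4*exp(-x))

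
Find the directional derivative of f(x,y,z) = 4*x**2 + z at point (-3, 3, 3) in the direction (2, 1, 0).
-48*sqrt(5)/5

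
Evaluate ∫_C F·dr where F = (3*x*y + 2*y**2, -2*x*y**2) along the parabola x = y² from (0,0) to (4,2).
208/5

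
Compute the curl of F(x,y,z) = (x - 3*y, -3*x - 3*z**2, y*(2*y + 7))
(4*y + 6*z + 7, 0, 0)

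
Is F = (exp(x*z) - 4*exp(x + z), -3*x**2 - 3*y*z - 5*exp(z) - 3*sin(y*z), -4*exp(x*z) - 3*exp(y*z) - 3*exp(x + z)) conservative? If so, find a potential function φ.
No, ∇×F = (3*y*cos(y*z) + 3*y - 3*z*exp(y*z) + 5*exp(z), x*exp(x*z) + 4*z*exp(x*z) - exp(x + z), -6*x) ≠ 0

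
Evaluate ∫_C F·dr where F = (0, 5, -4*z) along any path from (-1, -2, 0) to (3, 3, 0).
25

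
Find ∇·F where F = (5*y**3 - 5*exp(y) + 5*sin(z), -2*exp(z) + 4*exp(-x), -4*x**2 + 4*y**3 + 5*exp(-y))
0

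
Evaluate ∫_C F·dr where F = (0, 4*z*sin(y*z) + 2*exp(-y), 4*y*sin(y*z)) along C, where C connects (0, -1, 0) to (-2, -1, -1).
4 - 4*cos(1)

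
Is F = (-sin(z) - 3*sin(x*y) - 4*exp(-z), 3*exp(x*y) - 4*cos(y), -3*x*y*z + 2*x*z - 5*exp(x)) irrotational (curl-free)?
No, ∇×F = (-3*x*z, 3*y*z - 2*z + 5*exp(x) - cos(z) + 4*exp(-z), 3*x*cos(x*y) + 3*y*exp(x*y))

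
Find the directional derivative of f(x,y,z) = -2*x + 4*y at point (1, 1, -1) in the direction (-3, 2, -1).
sqrt(14)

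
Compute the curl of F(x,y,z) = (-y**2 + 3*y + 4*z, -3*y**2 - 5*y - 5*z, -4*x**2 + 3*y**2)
(6*y + 5, 8*x + 4, 2*y - 3)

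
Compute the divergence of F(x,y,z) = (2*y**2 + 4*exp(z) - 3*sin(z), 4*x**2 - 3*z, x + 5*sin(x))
0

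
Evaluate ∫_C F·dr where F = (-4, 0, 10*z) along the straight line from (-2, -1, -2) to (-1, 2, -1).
-19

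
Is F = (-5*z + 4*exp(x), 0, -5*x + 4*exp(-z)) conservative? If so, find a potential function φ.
Yes, F is conservative. φ = -5*x*z + 4*exp(x) - 4*exp(-z)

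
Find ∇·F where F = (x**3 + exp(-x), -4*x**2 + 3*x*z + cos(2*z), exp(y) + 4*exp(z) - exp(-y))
3*x**2 + 4*exp(z) - exp(-x)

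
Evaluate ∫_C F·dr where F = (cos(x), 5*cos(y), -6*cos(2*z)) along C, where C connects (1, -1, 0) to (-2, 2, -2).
3*sin(4) + 4*sin(1) + 4*sin(2)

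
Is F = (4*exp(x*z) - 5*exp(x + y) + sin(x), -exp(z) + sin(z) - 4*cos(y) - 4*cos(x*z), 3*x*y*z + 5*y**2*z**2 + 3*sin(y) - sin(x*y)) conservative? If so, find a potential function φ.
No, ∇×F = (3*x*z - 4*x*sin(x*z) - x*cos(x*y) + 10*y*z**2 + exp(z) + 3*cos(y) - cos(z), 4*x*exp(x*z) - 3*y*z + y*cos(x*y), 4*z*sin(x*z) + 5*exp(x + y)) ≠ 0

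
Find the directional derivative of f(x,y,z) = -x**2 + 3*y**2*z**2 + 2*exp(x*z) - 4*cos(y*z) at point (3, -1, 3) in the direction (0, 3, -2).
-2*sqrt(13)*(22*sin(3) + 99 + 6*exp(9))/13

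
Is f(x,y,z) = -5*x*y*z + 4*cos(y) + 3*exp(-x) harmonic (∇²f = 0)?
No, ∇²f = -4*cos(y) + 3*exp(-x)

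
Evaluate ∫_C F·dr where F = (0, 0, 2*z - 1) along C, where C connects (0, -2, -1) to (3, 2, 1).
-2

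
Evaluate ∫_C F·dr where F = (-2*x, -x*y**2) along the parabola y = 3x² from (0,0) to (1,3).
-61/7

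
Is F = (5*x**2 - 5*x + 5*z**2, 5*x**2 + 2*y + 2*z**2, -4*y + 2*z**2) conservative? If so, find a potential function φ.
No, ∇×F = (-4*z - 4, 10*z, 10*x) ≠ 0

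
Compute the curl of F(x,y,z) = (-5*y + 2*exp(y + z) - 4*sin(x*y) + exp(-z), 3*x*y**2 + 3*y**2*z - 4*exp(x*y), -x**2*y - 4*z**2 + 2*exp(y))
(-x**2 - 3*y**2 + 2*exp(y), (2*(x*y + exp(y + z))*exp(z) - 1)*exp(-z), 4*x*cos(x*y) + 3*y**2 - 4*y*exp(x*y) - 2*exp(y + z) + 5)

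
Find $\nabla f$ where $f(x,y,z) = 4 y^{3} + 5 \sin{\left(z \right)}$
(0, 12*y**2, 5*cos(z))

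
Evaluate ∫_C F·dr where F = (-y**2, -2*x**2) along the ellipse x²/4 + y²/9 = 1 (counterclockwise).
0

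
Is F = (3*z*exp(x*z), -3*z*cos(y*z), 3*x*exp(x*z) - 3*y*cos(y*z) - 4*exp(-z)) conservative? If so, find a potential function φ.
Yes, F is conservative. φ = 3*exp(x*z) - 3*sin(y*z) + 4*exp(-z)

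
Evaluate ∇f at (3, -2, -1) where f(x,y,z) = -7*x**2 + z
(-42, 0, 1)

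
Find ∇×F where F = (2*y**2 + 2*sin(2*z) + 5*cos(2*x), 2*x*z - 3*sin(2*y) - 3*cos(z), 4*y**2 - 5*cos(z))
(-2*x + 8*y - 3*sin(z), 4*cos(2*z), -4*y + 2*z)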